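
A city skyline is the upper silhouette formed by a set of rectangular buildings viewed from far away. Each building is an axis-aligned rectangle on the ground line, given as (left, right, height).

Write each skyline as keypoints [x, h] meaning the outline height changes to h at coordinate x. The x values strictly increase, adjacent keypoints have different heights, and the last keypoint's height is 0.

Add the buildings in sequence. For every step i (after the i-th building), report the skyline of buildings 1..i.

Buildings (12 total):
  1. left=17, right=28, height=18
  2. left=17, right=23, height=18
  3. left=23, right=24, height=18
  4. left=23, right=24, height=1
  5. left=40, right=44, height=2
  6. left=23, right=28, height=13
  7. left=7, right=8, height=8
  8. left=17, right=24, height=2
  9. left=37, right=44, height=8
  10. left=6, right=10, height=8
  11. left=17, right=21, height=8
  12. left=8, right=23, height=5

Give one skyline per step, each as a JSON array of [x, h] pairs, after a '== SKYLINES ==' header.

== SKYLINES ==
[[17,18],[28,0]]
[[17,18],[28,0]]
[[17,18],[28,0]]
[[17,18],[28,0]]
[[17,18],[28,0],[40,2],[44,0]]
[[17,18],[28,0],[40,2],[44,0]]
[[7,8],[8,0],[17,18],[28,0],[40,2],[44,0]]
[[7,8],[8,0],[17,18],[28,0],[40,2],[44,0]]
[[7,8],[8,0],[17,18],[28,0],[37,8],[44,0]]
[[6,8],[10,0],[17,18],[28,0],[37,8],[44,0]]
[[6,8],[10,0],[17,18],[28,0],[37,8],[44,0]]
[[6,8],[10,5],[17,18],[28,0],[37,8],[44,0]]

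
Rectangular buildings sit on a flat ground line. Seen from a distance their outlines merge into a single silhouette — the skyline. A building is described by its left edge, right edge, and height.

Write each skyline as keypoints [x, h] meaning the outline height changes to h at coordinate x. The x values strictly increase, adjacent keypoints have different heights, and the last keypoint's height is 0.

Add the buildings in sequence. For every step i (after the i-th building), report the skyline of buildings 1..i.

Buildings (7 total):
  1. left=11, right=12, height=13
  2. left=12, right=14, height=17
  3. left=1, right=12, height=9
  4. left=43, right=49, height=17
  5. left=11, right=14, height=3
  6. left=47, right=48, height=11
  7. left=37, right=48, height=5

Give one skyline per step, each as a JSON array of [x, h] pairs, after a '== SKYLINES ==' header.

== SKYLINES ==
[[11,13],[12,0]]
[[11,13],[12,17],[14,0]]
[[1,9],[11,13],[12,17],[14,0]]
[[1,9],[11,13],[12,17],[14,0],[43,17],[49,0]]
[[1,9],[11,13],[12,17],[14,0],[43,17],[49,0]]
[[1,9],[11,13],[12,17],[14,0],[43,17],[49,0]]
[[1,9],[11,13],[12,17],[14,0],[37,5],[43,17],[49,0]]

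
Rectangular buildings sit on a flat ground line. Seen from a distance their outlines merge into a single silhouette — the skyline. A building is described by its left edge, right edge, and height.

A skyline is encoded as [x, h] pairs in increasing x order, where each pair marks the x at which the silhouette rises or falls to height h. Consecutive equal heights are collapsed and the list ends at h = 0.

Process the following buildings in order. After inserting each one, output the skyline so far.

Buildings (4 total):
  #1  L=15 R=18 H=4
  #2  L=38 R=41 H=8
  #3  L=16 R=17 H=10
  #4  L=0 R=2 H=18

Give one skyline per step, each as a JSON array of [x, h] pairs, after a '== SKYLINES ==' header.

== SKYLINES ==
[[15,4],[18,0]]
[[15,4],[18,0],[38,8],[41,0]]
[[15,4],[16,10],[17,4],[18,0],[38,8],[41,0]]
[[0,18],[2,0],[15,4],[16,10],[17,4],[18,0],[38,8],[41,0]]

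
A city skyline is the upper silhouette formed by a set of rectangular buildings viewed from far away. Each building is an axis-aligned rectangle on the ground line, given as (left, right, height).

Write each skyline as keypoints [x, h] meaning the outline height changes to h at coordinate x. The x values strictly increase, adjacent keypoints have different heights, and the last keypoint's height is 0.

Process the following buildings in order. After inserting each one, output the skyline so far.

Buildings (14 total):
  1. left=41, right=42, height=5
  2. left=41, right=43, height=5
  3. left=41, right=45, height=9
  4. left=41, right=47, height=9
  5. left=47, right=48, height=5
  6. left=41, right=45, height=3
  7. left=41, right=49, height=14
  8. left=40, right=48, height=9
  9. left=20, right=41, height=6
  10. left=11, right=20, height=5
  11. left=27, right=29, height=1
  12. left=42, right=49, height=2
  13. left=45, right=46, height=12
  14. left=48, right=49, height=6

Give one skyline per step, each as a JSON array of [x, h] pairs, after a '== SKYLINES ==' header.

== SKYLINES ==
[[41,5],[42,0]]
[[41,5],[43,0]]
[[41,9],[45,0]]
[[41,9],[47,0]]
[[41,9],[47,5],[48,0]]
[[41,9],[47,5],[48,0]]
[[41,14],[49,0]]
[[40,9],[41,14],[49,0]]
[[20,6],[40,9],[41,14],[49,0]]
[[11,5],[20,6],[40,9],[41,14],[49,0]]
[[11,5],[20,6],[40,9],[41,14],[49,0]]
[[11,5],[20,6],[40,9],[41,14],[49,0]]
[[11,5],[20,6],[40,9],[41,14],[49,0]]
[[11,5],[20,6],[40,9],[41,14],[49,0]]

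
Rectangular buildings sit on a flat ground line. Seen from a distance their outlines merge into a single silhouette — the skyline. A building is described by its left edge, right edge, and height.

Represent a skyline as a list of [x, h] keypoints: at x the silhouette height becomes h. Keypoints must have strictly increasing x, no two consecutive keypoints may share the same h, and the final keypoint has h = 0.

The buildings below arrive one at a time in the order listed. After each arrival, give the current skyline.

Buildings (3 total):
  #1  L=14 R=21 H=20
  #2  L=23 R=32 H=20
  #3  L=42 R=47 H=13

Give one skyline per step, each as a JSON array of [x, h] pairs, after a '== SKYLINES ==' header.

== SKYLINES ==
[[14,20],[21,0]]
[[14,20],[21,0],[23,20],[32,0]]
[[14,20],[21,0],[23,20],[32,0],[42,13],[47,0]]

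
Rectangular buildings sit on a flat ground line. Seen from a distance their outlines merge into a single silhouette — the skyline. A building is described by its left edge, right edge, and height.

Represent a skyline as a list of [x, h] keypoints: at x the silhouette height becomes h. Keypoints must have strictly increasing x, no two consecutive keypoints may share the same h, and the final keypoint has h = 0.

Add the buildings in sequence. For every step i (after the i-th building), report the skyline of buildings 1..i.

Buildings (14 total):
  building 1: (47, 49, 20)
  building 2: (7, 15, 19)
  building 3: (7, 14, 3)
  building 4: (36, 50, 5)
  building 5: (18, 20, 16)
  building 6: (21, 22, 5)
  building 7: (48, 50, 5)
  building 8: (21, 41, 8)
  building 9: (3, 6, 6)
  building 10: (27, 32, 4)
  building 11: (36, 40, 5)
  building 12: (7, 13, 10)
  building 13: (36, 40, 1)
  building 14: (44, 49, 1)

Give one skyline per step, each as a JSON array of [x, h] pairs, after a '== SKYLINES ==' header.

== SKYLINES ==
[[47,20],[49,0]]
[[7,19],[15,0],[47,20],[49,0]]
[[7,19],[15,0],[47,20],[49,0]]
[[7,19],[15,0],[36,5],[47,20],[49,5],[50,0]]
[[7,19],[15,0],[18,16],[20,0],[36,5],[47,20],[49,5],[50,0]]
[[7,19],[15,0],[18,16],[20,0],[21,5],[22,0],[36,5],[47,20],[49,5],[50,0]]
[[7,19],[15,0],[18,16],[20,0],[21,5],[22,0],[36,5],[47,20],[49,5],[50,0]]
[[7,19],[15,0],[18,16],[20,0],[21,8],[41,5],[47,20],[49,5],[50,0]]
[[3,6],[6,0],[7,19],[15,0],[18,16],[20,0],[21,8],[41,5],[47,20],[49,5],[50,0]]
[[3,6],[6,0],[7,19],[15,0],[18,16],[20,0],[21,8],[41,5],[47,20],[49,5],[50,0]]
[[3,6],[6,0],[7,19],[15,0],[18,16],[20,0],[21,8],[41,5],[47,20],[49,5],[50,0]]
[[3,6],[6,0],[7,19],[15,0],[18,16],[20,0],[21,8],[41,5],[47,20],[49,5],[50,0]]
[[3,6],[6,0],[7,19],[15,0],[18,16],[20,0],[21,8],[41,5],[47,20],[49,5],[50,0]]
[[3,6],[6,0],[7,19],[15,0],[18,16],[20,0],[21,8],[41,5],[47,20],[49,5],[50,0]]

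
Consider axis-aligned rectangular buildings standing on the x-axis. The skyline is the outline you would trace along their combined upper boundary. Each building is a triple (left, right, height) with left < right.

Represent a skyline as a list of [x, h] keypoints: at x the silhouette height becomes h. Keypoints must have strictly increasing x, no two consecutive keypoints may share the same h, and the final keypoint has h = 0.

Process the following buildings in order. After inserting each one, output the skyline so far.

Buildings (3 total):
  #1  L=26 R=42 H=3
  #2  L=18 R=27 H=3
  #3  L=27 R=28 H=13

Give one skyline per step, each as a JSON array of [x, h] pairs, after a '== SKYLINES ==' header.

== SKYLINES ==
[[26,3],[42,0]]
[[18,3],[42,0]]
[[18,3],[27,13],[28,3],[42,0]]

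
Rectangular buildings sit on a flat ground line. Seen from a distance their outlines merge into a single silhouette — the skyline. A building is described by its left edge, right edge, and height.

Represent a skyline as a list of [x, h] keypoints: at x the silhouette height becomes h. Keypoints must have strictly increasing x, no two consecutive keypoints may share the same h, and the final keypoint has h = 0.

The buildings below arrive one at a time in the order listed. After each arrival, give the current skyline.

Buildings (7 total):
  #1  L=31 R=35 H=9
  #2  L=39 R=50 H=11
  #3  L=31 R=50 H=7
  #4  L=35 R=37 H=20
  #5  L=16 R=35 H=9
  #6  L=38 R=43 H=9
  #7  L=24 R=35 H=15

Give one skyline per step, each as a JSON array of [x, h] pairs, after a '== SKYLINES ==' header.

== SKYLINES ==
[[31,9],[35,0]]
[[31,9],[35,0],[39,11],[50,0]]
[[31,9],[35,7],[39,11],[50,0]]
[[31,9],[35,20],[37,7],[39,11],[50,0]]
[[16,9],[35,20],[37,7],[39,11],[50,0]]
[[16,9],[35,20],[37,7],[38,9],[39,11],[50,0]]
[[16,9],[24,15],[35,20],[37,7],[38,9],[39,11],[50,0]]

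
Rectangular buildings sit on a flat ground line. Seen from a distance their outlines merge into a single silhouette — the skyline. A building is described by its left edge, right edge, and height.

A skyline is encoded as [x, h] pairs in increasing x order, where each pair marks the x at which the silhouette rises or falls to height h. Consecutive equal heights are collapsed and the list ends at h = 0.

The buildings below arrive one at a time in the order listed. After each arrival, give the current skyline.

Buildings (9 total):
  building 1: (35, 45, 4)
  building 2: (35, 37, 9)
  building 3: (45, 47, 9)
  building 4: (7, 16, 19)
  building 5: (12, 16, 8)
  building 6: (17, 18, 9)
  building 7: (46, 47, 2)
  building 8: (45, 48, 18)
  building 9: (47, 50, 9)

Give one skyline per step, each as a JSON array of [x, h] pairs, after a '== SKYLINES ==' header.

== SKYLINES ==
[[35,4],[45,0]]
[[35,9],[37,4],[45,0]]
[[35,9],[37,4],[45,9],[47,0]]
[[7,19],[16,0],[35,9],[37,4],[45,9],[47,0]]
[[7,19],[16,0],[35,9],[37,4],[45,9],[47,0]]
[[7,19],[16,0],[17,9],[18,0],[35,9],[37,4],[45,9],[47,0]]
[[7,19],[16,0],[17,9],[18,0],[35,9],[37,4],[45,9],[47,0]]
[[7,19],[16,0],[17,9],[18,0],[35,9],[37,4],[45,18],[48,0]]
[[7,19],[16,0],[17,9],[18,0],[35,9],[37,4],[45,18],[48,9],[50,0]]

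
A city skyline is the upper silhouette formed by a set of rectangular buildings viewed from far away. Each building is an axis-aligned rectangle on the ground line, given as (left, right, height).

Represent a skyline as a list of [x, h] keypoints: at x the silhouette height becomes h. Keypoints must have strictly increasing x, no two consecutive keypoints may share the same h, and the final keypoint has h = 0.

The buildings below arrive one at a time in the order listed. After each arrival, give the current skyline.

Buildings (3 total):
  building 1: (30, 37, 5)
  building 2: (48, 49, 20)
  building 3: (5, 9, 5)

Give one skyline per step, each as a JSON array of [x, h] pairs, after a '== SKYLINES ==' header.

== SKYLINES ==
[[30,5],[37,0]]
[[30,5],[37,0],[48,20],[49,0]]
[[5,5],[9,0],[30,5],[37,0],[48,20],[49,0]]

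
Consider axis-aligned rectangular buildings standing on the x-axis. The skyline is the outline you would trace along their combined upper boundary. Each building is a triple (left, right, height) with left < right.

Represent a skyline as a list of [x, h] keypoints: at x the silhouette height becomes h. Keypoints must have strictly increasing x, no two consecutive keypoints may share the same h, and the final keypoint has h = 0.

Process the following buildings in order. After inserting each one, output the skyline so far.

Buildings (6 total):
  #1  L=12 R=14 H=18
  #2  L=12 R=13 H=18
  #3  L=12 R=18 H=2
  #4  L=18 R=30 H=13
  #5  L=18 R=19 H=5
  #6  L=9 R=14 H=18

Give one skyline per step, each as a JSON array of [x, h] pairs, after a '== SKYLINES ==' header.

== SKYLINES ==
[[12,18],[14,0]]
[[12,18],[14,0]]
[[12,18],[14,2],[18,0]]
[[12,18],[14,2],[18,13],[30,0]]
[[12,18],[14,2],[18,13],[30,0]]
[[9,18],[14,2],[18,13],[30,0]]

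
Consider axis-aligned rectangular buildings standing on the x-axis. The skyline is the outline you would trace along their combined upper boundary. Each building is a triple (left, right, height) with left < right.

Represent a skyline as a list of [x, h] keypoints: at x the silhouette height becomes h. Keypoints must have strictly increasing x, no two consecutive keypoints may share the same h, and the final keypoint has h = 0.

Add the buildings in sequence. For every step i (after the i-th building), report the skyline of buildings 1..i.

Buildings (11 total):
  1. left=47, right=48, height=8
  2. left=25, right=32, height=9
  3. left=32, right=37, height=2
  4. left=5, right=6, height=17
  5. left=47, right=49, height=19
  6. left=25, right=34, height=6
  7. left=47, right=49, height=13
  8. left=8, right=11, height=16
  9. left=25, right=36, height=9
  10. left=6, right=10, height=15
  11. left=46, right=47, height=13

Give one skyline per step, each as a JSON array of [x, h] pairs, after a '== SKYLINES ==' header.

== SKYLINES ==
[[47,8],[48,0]]
[[25,9],[32,0],[47,8],[48,0]]
[[25,9],[32,2],[37,0],[47,8],[48,0]]
[[5,17],[6,0],[25,9],[32,2],[37,0],[47,8],[48,0]]
[[5,17],[6,0],[25,9],[32,2],[37,0],[47,19],[49,0]]
[[5,17],[6,0],[25,9],[32,6],[34,2],[37,0],[47,19],[49,0]]
[[5,17],[6,0],[25,9],[32,6],[34,2],[37,0],[47,19],[49,0]]
[[5,17],[6,0],[8,16],[11,0],[25,9],[32,6],[34,2],[37,0],[47,19],[49,0]]
[[5,17],[6,0],[8,16],[11,0],[25,9],[36,2],[37,0],[47,19],[49,0]]
[[5,17],[6,15],[8,16],[11,0],[25,9],[36,2],[37,0],[47,19],[49,0]]
[[5,17],[6,15],[8,16],[11,0],[25,9],[36,2],[37,0],[46,13],[47,19],[49,0]]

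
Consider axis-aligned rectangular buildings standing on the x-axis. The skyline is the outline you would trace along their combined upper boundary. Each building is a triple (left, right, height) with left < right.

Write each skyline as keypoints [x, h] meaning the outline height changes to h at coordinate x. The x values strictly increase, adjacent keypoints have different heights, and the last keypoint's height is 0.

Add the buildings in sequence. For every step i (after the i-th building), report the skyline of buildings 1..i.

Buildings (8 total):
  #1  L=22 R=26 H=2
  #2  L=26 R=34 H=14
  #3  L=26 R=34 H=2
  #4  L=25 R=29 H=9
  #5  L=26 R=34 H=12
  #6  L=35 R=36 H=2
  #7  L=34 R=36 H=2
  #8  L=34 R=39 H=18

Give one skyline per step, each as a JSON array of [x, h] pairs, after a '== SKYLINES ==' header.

== SKYLINES ==
[[22,2],[26,0]]
[[22,2],[26,14],[34,0]]
[[22,2],[26,14],[34,0]]
[[22,2],[25,9],[26,14],[34,0]]
[[22,2],[25,9],[26,14],[34,0]]
[[22,2],[25,9],[26,14],[34,0],[35,2],[36,0]]
[[22,2],[25,9],[26,14],[34,2],[36,0]]
[[22,2],[25,9],[26,14],[34,18],[39,0]]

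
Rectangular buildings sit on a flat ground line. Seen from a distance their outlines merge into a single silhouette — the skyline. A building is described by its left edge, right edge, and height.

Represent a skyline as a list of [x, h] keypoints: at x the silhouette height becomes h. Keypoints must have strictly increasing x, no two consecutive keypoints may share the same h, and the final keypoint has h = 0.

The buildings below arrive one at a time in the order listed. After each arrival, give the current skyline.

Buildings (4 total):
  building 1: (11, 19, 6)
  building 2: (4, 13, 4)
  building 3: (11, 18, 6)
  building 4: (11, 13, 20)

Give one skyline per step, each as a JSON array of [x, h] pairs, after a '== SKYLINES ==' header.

== SKYLINES ==
[[11,6],[19,0]]
[[4,4],[11,6],[19,0]]
[[4,4],[11,6],[19,0]]
[[4,4],[11,20],[13,6],[19,0]]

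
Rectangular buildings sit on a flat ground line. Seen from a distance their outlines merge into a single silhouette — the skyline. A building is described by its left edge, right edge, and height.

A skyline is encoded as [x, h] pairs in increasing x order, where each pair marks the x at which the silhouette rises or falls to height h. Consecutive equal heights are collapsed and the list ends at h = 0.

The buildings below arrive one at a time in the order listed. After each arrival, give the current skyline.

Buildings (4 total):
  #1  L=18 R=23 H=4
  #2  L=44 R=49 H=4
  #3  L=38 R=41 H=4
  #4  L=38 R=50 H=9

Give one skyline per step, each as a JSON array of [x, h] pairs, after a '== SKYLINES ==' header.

== SKYLINES ==
[[18,4],[23,0]]
[[18,4],[23,0],[44,4],[49,0]]
[[18,4],[23,0],[38,4],[41,0],[44,4],[49,0]]
[[18,4],[23,0],[38,9],[50,0]]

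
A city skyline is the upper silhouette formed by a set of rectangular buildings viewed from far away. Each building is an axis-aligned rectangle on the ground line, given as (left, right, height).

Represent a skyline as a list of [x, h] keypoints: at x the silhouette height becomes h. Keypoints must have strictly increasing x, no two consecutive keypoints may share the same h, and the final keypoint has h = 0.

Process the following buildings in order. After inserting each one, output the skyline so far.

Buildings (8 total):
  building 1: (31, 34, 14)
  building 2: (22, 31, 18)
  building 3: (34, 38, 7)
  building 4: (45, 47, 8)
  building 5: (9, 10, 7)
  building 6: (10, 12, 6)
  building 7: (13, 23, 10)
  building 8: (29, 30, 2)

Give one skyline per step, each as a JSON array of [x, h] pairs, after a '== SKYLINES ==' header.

== SKYLINES ==
[[31,14],[34,0]]
[[22,18],[31,14],[34,0]]
[[22,18],[31,14],[34,7],[38,0]]
[[22,18],[31,14],[34,7],[38,0],[45,8],[47,0]]
[[9,7],[10,0],[22,18],[31,14],[34,7],[38,0],[45,8],[47,0]]
[[9,7],[10,6],[12,0],[22,18],[31,14],[34,7],[38,0],[45,8],[47,0]]
[[9,7],[10,6],[12,0],[13,10],[22,18],[31,14],[34,7],[38,0],[45,8],[47,0]]
[[9,7],[10,6],[12,0],[13,10],[22,18],[31,14],[34,7],[38,0],[45,8],[47,0]]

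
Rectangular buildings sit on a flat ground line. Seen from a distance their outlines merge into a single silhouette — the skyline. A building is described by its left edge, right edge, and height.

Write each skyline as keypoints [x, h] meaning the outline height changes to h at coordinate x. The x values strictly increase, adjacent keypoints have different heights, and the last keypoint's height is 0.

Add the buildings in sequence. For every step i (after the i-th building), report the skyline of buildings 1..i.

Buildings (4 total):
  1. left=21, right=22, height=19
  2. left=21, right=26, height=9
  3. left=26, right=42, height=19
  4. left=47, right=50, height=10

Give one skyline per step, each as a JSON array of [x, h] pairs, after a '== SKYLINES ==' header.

== SKYLINES ==
[[21,19],[22,0]]
[[21,19],[22,9],[26,0]]
[[21,19],[22,9],[26,19],[42,0]]
[[21,19],[22,9],[26,19],[42,0],[47,10],[50,0]]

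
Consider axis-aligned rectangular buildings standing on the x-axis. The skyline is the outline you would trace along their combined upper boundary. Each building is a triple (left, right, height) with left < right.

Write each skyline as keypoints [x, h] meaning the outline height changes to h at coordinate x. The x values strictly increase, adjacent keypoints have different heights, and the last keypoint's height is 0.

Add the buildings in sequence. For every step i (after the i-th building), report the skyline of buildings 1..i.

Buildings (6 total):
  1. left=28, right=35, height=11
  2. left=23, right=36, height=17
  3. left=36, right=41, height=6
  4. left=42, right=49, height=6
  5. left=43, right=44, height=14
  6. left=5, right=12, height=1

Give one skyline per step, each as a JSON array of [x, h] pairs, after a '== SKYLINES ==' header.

== SKYLINES ==
[[28,11],[35,0]]
[[23,17],[36,0]]
[[23,17],[36,6],[41,0]]
[[23,17],[36,6],[41,0],[42,6],[49,0]]
[[23,17],[36,6],[41,0],[42,6],[43,14],[44,6],[49,0]]
[[5,1],[12,0],[23,17],[36,6],[41,0],[42,6],[43,14],[44,6],[49,0]]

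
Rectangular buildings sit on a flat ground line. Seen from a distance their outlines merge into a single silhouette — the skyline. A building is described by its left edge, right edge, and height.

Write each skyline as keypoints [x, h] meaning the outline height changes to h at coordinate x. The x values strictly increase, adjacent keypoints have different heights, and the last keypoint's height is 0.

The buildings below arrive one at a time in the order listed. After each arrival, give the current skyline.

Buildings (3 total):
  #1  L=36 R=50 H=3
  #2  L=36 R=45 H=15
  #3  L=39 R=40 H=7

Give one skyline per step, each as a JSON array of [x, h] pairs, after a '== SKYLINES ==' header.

== SKYLINES ==
[[36,3],[50,0]]
[[36,15],[45,3],[50,0]]
[[36,15],[45,3],[50,0]]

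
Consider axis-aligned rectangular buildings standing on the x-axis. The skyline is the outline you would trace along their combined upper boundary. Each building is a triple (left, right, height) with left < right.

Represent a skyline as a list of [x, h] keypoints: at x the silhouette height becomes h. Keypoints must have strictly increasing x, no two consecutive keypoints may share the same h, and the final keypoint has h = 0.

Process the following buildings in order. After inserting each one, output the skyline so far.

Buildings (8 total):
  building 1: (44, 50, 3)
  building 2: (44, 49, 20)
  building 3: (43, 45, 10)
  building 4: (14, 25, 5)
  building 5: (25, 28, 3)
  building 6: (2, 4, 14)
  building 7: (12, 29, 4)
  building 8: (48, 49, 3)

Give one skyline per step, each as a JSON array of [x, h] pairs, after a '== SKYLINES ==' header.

== SKYLINES ==
[[44,3],[50,0]]
[[44,20],[49,3],[50,0]]
[[43,10],[44,20],[49,3],[50,0]]
[[14,5],[25,0],[43,10],[44,20],[49,3],[50,0]]
[[14,5],[25,3],[28,0],[43,10],[44,20],[49,3],[50,0]]
[[2,14],[4,0],[14,5],[25,3],[28,0],[43,10],[44,20],[49,3],[50,0]]
[[2,14],[4,0],[12,4],[14,5],[25,4],[29,0],[43,10],[44,20],[49,3],[50,0]]
[[2,14],[4,0],[12,4],[14,5],[25,4],[29,0],[43,10],[44,20],[49,3],[50,0]]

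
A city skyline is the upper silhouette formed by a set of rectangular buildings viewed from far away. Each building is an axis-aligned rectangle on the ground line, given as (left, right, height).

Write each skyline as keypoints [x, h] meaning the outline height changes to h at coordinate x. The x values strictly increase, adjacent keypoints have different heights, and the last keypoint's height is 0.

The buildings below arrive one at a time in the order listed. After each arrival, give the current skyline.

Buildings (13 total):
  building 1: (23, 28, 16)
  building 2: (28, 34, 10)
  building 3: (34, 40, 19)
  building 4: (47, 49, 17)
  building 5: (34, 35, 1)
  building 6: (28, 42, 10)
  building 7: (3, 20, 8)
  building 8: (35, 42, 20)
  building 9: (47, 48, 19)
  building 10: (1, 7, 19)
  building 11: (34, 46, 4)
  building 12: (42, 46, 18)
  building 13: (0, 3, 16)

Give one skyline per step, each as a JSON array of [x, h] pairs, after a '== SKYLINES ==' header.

== SKYLINES ==
[[23,16],[28,0]]
[[23,16],[28,10],[34,0]]
[[23,16],[28,10],[34,19],[40,0]]
[[23,16],[28,10],[34,19],[40,0],[47,17],[49,0]]
[[23,16],[28,10],[34,19],[40,0],[47,17],[49,0]]
[[23,16],[28,10],[34,19],[40,10],[42,0],[47,17],[49,0]]
[[3,8],[20,0],[23,16],[28,10],[34,19],[40,10],[42,0],[47,17],[49,0]]
[[3,8],[20,0],[23,16],[28,10],[34,19],[35,20],[42,0],[47,17],[49,0]]
[[3,8],[20,0],[23,16],[28,10],[34,19],[35,20],[42,0],[47,19],[48,17],[49,0]]
[[1,19],[7,8],[20,0],[23,16],[28,10],[34,19],[35,20],[42,0],[47,19],[48,17],[49,0]]
[[1,19],[7,8],[20,0],[23,16],[28,10],[34,19],[35,20],[42,4],[46,0],[47,19],[48,17],[49,0]]
[[1,19],[7,8],[20,0],[23,16],[28,10],[34,19],[35,20],[42,18],[46,0],[47,19],[48,17],[49,0]]
[[0,16],[1,19],[7,8],[20,0],[23,16],[28,10],[34,19],[35,20],[42,18],[46,0],[47,19],[48,17],[49,0]]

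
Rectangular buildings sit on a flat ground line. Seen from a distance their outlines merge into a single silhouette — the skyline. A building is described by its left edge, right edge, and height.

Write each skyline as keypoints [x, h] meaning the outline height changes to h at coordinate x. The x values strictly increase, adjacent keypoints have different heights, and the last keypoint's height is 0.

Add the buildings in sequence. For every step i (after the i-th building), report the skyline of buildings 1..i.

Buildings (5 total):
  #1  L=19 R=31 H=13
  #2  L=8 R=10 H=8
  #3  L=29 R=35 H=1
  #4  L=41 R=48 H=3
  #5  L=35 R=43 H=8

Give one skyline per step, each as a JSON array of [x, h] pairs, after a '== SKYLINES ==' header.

== SKYLINES ==
[[19,13],[31,0]]
[[8,8],[10,0],[19,13],[31,0]]
[[8,8],[10,0],[19,13],[31,1],[35,0]]
[[8,8],[10,0],[19,13],[31,1],[35,0],[41,3],[48,0]]
[[8,8],[10,0],[19,13],[31,1],[35,8],[43,3],[48,0]]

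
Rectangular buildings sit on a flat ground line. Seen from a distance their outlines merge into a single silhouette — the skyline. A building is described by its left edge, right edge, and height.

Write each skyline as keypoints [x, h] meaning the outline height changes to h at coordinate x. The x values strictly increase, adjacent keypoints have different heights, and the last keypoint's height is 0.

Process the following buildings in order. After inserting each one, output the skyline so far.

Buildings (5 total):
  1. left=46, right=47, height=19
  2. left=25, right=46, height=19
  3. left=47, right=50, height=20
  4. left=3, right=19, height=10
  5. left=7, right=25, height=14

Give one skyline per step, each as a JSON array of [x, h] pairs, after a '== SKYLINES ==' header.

== SKYLINES ==
[[46,19],[47,0]]
[[25,19],[47,0]]
[[25,19],[47,20],[50,0]]
[[3,10],[19,0],[25,19],[47,20],[50,0]]
[[3,10],[7,14],[25,19],[47,20],[50,0]]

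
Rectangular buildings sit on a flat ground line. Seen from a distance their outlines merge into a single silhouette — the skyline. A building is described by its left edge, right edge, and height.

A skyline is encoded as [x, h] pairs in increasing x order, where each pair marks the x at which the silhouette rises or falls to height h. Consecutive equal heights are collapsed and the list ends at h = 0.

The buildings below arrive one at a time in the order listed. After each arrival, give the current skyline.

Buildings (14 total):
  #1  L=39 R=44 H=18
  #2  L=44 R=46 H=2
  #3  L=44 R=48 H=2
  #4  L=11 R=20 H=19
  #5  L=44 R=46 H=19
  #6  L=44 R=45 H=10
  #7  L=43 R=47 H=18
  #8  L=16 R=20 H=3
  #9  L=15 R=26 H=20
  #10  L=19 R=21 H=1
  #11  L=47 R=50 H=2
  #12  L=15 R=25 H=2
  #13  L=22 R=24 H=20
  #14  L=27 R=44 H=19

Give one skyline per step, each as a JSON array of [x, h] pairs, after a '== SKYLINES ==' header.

== SKYLINES ==
[[39,18],[44,0]]
[[39,18],[44,2],[46,0]]
[[39,18],[44,2],[48,0]]
[[11,19],[20,0],[39,18],[44,2],[48,0]]
[[11,19],[20,0],[39,18],[44,19],[46,2],[48,0]]
[[11,19],[20,0],[39,18],[44,19],[46,2],[48,0]]
[[11,19],[20,0],[39,18],[44,19],[46,18],[47,2],[48,0]]
[[11,19],[20,0],[39,18],[44,19],[46,18],[47,2],[48,0]]
[[11,19],[15,20],[26,0],[39,18],[44,19],[46,18],[47,2],[48,0]]
[[11,19],[15,20],[26,0],[39,18],[44,19],[46,18],[47,2],[48,0]]
[[11,19],[15,20],[26,0],[39,18],[44,19],[46,18],[47,2],[50,0]]
[[11,19],[15,20],[26,0],[39,18],[44,19],[46,18],[47,2],[50,0]]
[[11,19],[15,20],[26,0],[39,18],[44,19],[46,18],[47,2],[50,0]]
[[11,19],[15,20],[26,0],[27,19],[46,18],[47,2],[50,0]]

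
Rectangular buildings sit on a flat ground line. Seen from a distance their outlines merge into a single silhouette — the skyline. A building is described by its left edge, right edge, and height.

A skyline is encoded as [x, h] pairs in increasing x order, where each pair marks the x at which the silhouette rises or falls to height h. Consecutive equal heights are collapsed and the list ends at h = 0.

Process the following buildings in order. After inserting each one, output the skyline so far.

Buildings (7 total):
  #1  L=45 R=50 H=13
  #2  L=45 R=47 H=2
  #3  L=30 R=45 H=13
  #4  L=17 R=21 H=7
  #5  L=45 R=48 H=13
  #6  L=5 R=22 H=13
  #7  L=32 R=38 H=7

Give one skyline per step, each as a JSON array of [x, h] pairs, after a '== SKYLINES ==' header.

== SKYLINES ==
[[45,13],[50,0]]
[[45,13],[50,0]]
[[30,13],[50,0]]
[[17,7],[21,0],[30,13],[50,0]]
[[17,7],[21,0],[30,13],[50,0]]
[[5,13],[22,0],[30,13],[50,0]]
[[5,13],[22,0],[30,13],[50,0]]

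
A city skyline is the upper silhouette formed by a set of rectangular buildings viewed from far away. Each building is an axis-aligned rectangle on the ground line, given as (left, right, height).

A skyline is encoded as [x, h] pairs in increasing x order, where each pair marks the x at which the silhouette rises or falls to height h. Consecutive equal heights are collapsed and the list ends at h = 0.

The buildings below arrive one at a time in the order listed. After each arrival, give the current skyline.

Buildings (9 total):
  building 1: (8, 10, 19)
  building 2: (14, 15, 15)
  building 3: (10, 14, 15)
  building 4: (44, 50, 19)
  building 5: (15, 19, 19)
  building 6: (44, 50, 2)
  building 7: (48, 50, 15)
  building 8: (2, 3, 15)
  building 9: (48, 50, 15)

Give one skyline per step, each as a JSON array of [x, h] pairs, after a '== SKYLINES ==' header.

== SKYLINES ==
[[8,19],[10,0]]
[[8,19],[10,0],[14,15],[15,0]]
[[8,19],[10,15],[15,0]]
[[8,19],[10,15],[15,0],[44,19],[50,0]]
[[8,19],[10,15],[15,19],[19,0],[44,19],[50,0]]
[[8,19],[10,15],[15,19],[19,0],[44,19],[50,0]]
[[8,19],[10,15],[15,19],[19,0],[44,19],[50,0]]
[[2,15],[3,0],[8,19],[10,15],[15,19],[19,0],[44,19],[50,0]]
[[2,15],[3,0],[8,19],[10,15],[15,19],[19,0],[44,19],[50,0]]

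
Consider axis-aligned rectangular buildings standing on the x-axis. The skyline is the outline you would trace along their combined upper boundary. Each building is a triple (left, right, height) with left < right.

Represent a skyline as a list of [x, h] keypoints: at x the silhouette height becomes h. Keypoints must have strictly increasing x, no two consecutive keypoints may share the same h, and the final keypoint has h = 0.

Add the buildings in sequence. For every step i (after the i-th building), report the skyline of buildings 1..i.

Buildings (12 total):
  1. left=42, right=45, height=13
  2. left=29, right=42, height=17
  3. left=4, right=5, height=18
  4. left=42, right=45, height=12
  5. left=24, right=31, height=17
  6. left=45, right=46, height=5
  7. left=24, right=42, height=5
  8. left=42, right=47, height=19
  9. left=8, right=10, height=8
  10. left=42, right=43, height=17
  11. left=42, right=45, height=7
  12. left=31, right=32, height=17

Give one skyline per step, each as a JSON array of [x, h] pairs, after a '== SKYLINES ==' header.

== SKYLINES ==
[[42,13],[45,0]]
[[29,17],[42,13],[45,0]]
[[4,18],[5,0],[29,17],[42,13],[45,0]]
[[4,18],[5,0],[29,17],[42,13],[45,0]]
[[4,18],[5,0],[24,17],[42,13],[45,0]]
[[4,18],[5,0],[24,17],[42,13],[45,5],[46,0]]
[[4,18],[5,0],[24,17],[42,13],[45,5],[46,0]]
[[4,18],[5,0],[24,17],[42,19],[47,0]]
[[4,18],[5,0],[8,8],[10,0],[24,17],[42,19],[47,0]]
[[4,18],[5,0],[8,8],[10,0],[24,17],[42,19],[47,0]]
[[4,18],[5,0],[8,8],[10,0],[24,17],[42,19],[47,0]]
[[4,18],[5,0],[8,8],[10,0],[24,17],[42,19],[47,0]]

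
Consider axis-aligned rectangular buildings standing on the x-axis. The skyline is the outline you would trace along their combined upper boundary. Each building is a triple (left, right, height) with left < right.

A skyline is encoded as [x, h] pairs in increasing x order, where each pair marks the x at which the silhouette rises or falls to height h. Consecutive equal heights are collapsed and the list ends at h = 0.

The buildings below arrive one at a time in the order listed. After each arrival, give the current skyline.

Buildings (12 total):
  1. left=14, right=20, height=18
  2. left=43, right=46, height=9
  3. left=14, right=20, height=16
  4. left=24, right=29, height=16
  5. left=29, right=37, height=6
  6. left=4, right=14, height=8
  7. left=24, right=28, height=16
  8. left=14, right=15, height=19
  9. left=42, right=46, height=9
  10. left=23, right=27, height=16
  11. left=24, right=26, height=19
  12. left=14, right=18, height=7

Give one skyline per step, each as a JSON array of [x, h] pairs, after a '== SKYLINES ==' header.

== SKYLINES ==
[[14,18],[20,0]]
[[14,18],[20,0],[43,9],[46,0]]
[[14,18],[20,0],[43,9],[46,0]]
[[14,18],[20,0],[24,16],[29,0],[43,9],[46,0]]
[[14,18],[20,0],[24,16],[29,6],[37,0],[43,9],[46,0]]
[[4,8],[14,18],[20,0],[24,16],[29,6],[37,0],[43,9],[46,0]]
[[4,8],[14,18],[20,0],[24,16],[29,6],[37,0],[43,9],[46,0]]
[[4,8],[14,19],[15,18],[20,0],[24,16],[29,6],[37,0],[43,9],[46,0]]
[[4,8],[14,19],[15,18],[20,0],[24,16],[29,6],[37,0],[42,9],[46,0]]
[[4,8],[14,19],[15,18],[20,0],[23,16],[29,6],[37,0],[42,9],[46,0]]
[[4,8],[14,19],[15,18],[20,0],[23,16],[24,19],[26,16],[29,6],[37,0],[42,9],[46,0]]
[[4,8],[14,19],[15,18],[20,0],[23,16],[24,19],[26,16],[29,6],[37,0],[42,9],[46,0]]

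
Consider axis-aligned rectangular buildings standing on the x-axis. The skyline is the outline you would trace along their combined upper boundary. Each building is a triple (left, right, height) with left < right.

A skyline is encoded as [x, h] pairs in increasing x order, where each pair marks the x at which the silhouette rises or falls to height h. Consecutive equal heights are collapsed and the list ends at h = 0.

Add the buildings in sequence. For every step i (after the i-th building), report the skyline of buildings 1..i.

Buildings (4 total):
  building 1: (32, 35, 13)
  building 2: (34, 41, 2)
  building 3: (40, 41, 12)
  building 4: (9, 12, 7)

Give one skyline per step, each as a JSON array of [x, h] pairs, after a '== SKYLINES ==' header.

== SKYLINES ==
[[32,13],[35,0]]
[[32,13],[35,2],[41,0]]
[[32,13],[35,2],[40,12],[41,0]]
[[9,7],[12,0],[32,13],[35,2],[40,12],[41,0]]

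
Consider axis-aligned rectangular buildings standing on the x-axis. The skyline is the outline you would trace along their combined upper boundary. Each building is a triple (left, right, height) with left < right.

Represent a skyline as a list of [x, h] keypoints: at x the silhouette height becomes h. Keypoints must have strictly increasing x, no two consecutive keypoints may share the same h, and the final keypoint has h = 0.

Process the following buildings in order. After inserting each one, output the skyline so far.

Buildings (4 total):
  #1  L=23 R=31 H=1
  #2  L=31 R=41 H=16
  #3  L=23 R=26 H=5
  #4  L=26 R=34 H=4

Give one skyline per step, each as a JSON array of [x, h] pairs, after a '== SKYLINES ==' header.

== SKYLINES ==
[[23,1],[31,0]]
[[23,1],[31,16],[41,0]]
[[23,5],[26,1],[31,16],[41,0]]
[[23,5],[26,4],[31,16],[41,0]]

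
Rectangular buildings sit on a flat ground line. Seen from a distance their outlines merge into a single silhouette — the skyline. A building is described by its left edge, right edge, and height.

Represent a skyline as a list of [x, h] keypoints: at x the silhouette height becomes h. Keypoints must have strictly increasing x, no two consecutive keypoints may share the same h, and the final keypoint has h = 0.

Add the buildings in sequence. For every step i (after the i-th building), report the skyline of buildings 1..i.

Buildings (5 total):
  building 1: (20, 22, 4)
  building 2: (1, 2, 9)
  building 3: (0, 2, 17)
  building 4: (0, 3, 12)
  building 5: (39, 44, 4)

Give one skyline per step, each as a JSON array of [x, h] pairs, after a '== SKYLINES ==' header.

== SKYLINES ==
[[20,4],[22,0]]
[[1,9],[2,0],[20,4],[22,0]]
[[0,17],[2,0],[20,4],[22,0]]
[[0,17],[2,12],[3,0],[20,4],[22,0]]
[[0,17],[2,12],[3,0],[20,4],[22,0],[39,4],[44,0]]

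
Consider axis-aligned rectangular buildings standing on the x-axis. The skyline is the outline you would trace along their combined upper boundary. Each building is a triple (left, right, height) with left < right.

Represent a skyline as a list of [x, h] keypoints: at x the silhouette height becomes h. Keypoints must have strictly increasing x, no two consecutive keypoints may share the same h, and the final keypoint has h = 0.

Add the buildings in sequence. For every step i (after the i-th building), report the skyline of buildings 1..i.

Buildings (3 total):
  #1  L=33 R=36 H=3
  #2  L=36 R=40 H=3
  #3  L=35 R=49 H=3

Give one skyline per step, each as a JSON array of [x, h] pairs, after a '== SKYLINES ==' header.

== SKYLINES ==
[[33,3],[36,0]]
[[33,3],[40,0]]
[[33,3],[49,0]]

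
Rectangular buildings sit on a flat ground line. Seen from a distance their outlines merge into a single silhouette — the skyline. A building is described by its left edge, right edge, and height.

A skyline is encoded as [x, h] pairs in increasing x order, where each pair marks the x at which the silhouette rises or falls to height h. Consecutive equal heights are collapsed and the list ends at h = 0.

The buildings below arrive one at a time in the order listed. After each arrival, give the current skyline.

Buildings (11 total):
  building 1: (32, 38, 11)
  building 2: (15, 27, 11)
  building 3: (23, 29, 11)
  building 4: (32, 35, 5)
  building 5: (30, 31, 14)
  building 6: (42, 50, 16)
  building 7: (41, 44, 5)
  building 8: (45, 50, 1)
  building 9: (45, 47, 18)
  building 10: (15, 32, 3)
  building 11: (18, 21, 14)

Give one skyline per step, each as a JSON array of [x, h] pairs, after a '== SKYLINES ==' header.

== SKYLINES ==
[[32,11],[38,0]]
[[15,11],[27,0],[32,11],[38,0]]
[[15,11],[29,0],[32,11],[38,0]]
[[15,11],[29,0],[32,11],[38,0]]
[[15,11],[29,0],[30,14],[31,0],[32,11],[38,0]]
[[15,11],[29,0],[30,14],[31,0],[32,11],[38,0],[42,16],[50,0]]
[[15,11],[29,0],[30,14],[31,0],[32,11],[38,0],[41,5],[42,16],[50,0]]
[[15,11],[29,0],[30,14],[31,0],[32,11],[38,0],[41,5],[42,16],[50,0]]
[[15,11],[29,0],[30,14],[31,0],[32,11],[38,0],[41,5],[42,16],[45,18],[47,16],[50,0]]
[[15,11],[29,3],[30,14],[31,3],[32,11],[38,0],[41,5],[42,16],[45,18],[47,16],[50,0]]
[[15,11],[18,14],[21,11],[29,3],[30,14],[31,3],[32,11],[38,0],[41,5],[42,16],[45,18],[47,16],[50,0]]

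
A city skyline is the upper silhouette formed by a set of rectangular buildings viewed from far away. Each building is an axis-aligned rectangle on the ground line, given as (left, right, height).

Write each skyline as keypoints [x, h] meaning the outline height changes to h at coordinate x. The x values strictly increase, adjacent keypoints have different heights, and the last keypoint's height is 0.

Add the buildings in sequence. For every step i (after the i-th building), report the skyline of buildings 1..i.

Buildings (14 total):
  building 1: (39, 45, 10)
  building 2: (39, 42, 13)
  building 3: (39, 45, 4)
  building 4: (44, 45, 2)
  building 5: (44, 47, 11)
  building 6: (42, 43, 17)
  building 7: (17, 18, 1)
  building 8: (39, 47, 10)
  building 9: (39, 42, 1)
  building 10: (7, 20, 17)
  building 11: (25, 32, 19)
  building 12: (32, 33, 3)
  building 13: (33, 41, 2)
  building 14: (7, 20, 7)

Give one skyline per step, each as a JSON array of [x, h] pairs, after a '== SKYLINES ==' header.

== SKYLINES ==
[[39,10],[45,0]]
[[39,13],[42,10],[45,0]]
[[39,13],[42,10],[45,0]]
[[39,13],[42,10],[45,0]]
[[39,13],[42,10],[44,11],[47,0]]
[[39,13],[42,17],[43,10],[44,11],[47,0]]
[[17,1],[18,0],[39,13],[42,17],[43,10],[44,11],[47,0]]
[[17,1],[18,0],[39,13],[42,17],[43,10],[44,11],[47,0]]
[[17,1],[18,0],[39,13],[42,17],[43,10],[44,11],[47,0]]
[[7,17],[20,0],[39,13],[42,17],[43,10],[44,11],[47,0]]
[[7,17],[20,0],[25,19],[32,0],[39,13],[42,17],[43,10],[44,11],[47,0]]
[[7,17],[20,0],[25,19],[32,3],[33,0],[39,13],[42,17],[43,10],[44,11],[47,0]]
[[7,17],[20,0],[25,19],[32,3],[33,2],[39,13],[42,17],[43,10],[44,11],[47,0]]
[[7,17],[20,0],[25,19],[32,3],[33,2],[39,13],[42,17],[43,10],[44,11],[47,0]]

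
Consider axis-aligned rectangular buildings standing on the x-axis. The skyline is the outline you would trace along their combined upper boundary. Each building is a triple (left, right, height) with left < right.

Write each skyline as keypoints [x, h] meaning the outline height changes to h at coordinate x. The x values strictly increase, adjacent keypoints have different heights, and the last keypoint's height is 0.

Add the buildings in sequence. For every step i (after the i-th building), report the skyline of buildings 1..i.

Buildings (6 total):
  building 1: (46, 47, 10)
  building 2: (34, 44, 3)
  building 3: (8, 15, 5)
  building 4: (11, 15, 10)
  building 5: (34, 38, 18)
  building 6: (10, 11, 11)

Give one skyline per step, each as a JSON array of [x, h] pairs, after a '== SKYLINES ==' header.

== SKYLINES ==
[[46,10],[47,0]]
[[34,3],[44,0],[46,10],[47,0]]
[[8,5],[15,0],[34,3],[44,0],[46,10],[47,0]]
[[8,5],[11,10],[15,0],[34,3],[44,0],[46,10],[47,0]]
[[8,5],[11,10],[15,0],[34,18],[38,3],[44,0],[46,10],[47,0]]
[[8,5],[10,11],[11,10],[15,0],[34,18],[38,3],[44,0],[46,10],[47,0]]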